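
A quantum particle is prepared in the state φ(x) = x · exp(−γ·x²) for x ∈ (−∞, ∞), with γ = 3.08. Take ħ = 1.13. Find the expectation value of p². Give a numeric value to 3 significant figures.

11.8

p² φ = −ħ² d²φ/dx²; ⟨p²⟩ = −ħ² ∫ φ*·φ'' dx / ∫|φ|² dx.
Expand each integrand as polynomial × e^(−2γx²) and use ∫x^(2j)·e^(−2γx²) dx = (2j−1)!!/(4γ)^j · √(π/(2γ)), odd powers → 0; here √(π/(2γ)) = 0.71414. Differentiate with the product rule, d/dx e^(−γx²) = −2γx·e^(−γx²).
State is unnormalized: ∫|φ|² dx = 0.057966, and ∫φ*·(−ħ² φ'') dx = 0.68392, so ⟨p²⟩ = 0.68392 / 0.057966.
⟨p²⟩ = 11.799.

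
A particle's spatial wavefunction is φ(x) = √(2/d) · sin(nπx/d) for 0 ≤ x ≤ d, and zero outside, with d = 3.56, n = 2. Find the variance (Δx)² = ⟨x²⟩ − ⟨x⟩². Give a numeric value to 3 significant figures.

Compute ⟨x⟩ and ⟨x²⟩ separately, then (Δx)² = ⟨x²⟩ − ⟨x⟩².
With sin²θ = (1 − cos2θ)/2 on 0 ≤ x ≤ d: ∫sin²(nπx/d) dx = d/2, ∫x·sin²(nπx/d) dx = d²/4, ∫x²·sin²(nπx/d) dx = d³·(1/6 − 1/(4n²π²)); higher powers xᵏ the same way, integrating xᵏ·cos(2nπx/d) by parts.
⟨x⟩ = 1.7800 and ⟨x²⟩ = 4.0640.
(Δx)² = 4.0640 − (1.7800)² = 0.89562.

0.896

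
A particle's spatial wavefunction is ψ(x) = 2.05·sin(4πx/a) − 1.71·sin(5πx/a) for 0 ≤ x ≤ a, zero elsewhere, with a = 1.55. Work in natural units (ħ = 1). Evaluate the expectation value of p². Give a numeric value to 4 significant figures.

80.90

p² ψ = −ħ² d²ψ/dx²; ⟨p²⟩ = −ħ² ∫ ψ*·ψ'' dx / ∫|ψ|² dx.
d²/dx² sin(jπx/a) = −(jπ/a)²·sin(jπx/a); on 0 ≤ x ≤ a, ∫sin²(jπx/a) dx = a/2 and ∫sin(jπx/a)·sin(lπx/a) dx = 0 for j ≠ l, so only diagonal terms survive in ∫|ψ|² and ∫ψ·ψ″; ∫ψ·ψ′ dx = [ψ²/2] between the walls = 0.
State is unnormalized: ∫|ψ|² dx = 5.5231, and ∫ψ*·(−ħ² ψ'') dx = 446.81, so ⟨p²⟩ = 446.81 / 5.5231.
⟨p²⟩ = 80.899.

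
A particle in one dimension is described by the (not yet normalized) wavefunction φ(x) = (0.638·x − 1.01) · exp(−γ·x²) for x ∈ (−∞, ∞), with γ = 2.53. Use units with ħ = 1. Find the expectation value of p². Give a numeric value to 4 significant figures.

p² φ = −ħ² d²φ/dx²; ⟨p²⟩ = −ħ² ∫ φ*·φ'' dx / ∫|φ|² dx.
Expand each integrand as polynomial × e^(−2γx²) and use ∫x^(2j)·e^(−2γx²) dx = (2j−1)!!/(4γ)^j · √(π/(2γ)), odd powers → 0; here √(π/(2γ)) = 0.78795. Differentiate with the product rule, d/dx e^(−γx²) = −2γx·e^(−γx²).
State is unnormalized: ∫|φ|² dx = 0.83548, and ∫φ*·(−ħ² φ'') dx = 2.2741, so ⟨p²⟩ = 2.2741 / 0.83548.
⟨p²⟩ = 2.7219.

2.722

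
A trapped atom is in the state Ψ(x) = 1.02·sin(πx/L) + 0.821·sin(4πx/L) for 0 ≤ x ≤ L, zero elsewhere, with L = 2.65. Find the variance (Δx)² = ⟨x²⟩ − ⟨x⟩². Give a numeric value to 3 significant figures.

0.359

Compute ⟨x⟩ and ⟨x²⟩ separately, then (Δx)² = ⟨x²⟩ − ⟨x⟩².
On 0 ≤ x ≤ L (j ≠ l): ∫sin²(jπx/L) dx = L/2, ∫sin(jπx/L)·sin(lπx/L) dx = 0; diagonal moments ∫x·sin²(jπx/L) dx = L²/4, ∫x²·sin²(jπx/L) dx = L³·(1/6 − 1/(4j²π²)); cross terms ∫x·sin(jπx/L)·sin(lπx/L) dx = 0 for j + l even and −4jlL²/(π²(j² − l²)²) for j + l odd, ∫x²·sin(jπx/L)·sin(lπx/L) dx = (−1)^(j+l)·4jlL³/(π²(j² − l²)²); higher powers the same way via product-to-sum and parts.
Normalization: ∫|Ψ|² dx = 2.2716.
⟨x⟩ = 1.2877 and ⟨x²⟩ = 2.0173.
(Δx)² = 2.0173 − (1.2877)² = 0.35918.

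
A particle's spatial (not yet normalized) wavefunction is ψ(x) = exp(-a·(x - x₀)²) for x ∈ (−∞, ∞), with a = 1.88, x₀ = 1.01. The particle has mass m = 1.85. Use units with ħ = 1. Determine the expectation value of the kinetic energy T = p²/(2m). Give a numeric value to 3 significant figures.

T = −(ħ²/2m) d²/dx², so ⟨T⟩ = −(ħ²/2m) ∫ ψ*·ψ'' dx / ∫|ψ|² dx; with m = 1.85.
Gaussian moments (u = x − x₀): ∫u^(2j)·e^(−2au²) du = (2j−1)!!/(4a)^j · √(π/(2a)), odd powers integrate to 0; here √(π/(2a)) = 0.91407. Derivatives: d/dx e^(−au²) = −2au·e^(−au²), d²/dx² e^(−au²) = (4a²u² − 2a)·e^(−au²).
State is unnormalized: ∫|ψ|² dx = 0.91407, and ∫ψ*·(−ħ²/2m · ψ'') dx = 0.46445, so ⟨T⟩ = 0.46445 / 0.91407.
⟨T⟩ = 0.50811.

0.508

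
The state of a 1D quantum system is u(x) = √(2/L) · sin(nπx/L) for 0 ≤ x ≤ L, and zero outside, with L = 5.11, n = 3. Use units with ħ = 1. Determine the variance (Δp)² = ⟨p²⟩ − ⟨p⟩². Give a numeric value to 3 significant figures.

3.40

Compute ⟨p⟩ and ⟨p²⟩ separately; (Δp)² = ⟨p²⟩ − ⟨p⟩².
d/dx sin(nπx/L) = (nπ/L)·cos(nπx/L) and d²/dx² sin(nπx/L) = −(nπ/L)²·sin(nπx/L); on 0 ≤ x ≤ L, ∫sin²(nπx/L) dx = L/2 and ∫sin(nπx/L)·cos(nπx/L) dx = 0.
⟨p⟩ = 0.0000 and ⟨p²⟩ = 3.4017.
(Δp)² = 3.4017 − (0.0000)² = 3.4017.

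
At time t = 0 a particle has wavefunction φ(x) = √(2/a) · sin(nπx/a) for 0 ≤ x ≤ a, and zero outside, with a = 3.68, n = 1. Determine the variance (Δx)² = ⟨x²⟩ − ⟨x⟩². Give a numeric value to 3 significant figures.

Compute ⟨x⟩ and ⟨x²⟩ separately, then (Δx)² = ⟨x²⟩ − ⟨x⟩².
With sin²θ = (1 − cos2θ)/2 on 0 ≤ x ≤ a: ∫sin²(nπx/a) dx = a/2, ∫x·sin²(nπx/a) dx = a²/4, ∫x²·sin²(nπx/a) dx = a³·(1/6 − 1/(4n²π²)); higher powers xᵏ the same way, integrating xᵏ·cos(2nπx/a) by parts.
⟨x⟩ = 1.8400 and ⟨x²⟩ = 3.8281.
(Δx)² = 3.8281 − (1.8400)² = 0.44247.

0.442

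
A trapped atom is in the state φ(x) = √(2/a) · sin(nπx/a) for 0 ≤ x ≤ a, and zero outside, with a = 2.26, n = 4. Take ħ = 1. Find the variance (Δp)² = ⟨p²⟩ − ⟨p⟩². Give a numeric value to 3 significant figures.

Compute ⟨p⟩ and ⟨p²⟩ separately; (Δp)² = ⟨p²⟩ − ⟨p⟩².
d/dx sin(nπx/a) = (nπ/a)·cos(nπx/a) and d²/dx² sin(nπx/a) = −(nπ/a)²·sin(nπx/a); on 0 ≤ x ≤ a, ∫sin²(nπx/a) dx = a/2 and ∫sin(nπx/a)·cos(nπx/a) dx = 0.
⟨p⟩ = 0.0000 and ⟨p²⟩ = 30.917.
(Δp)² = 30.917 − (0.0000)² = 30.917.

30.9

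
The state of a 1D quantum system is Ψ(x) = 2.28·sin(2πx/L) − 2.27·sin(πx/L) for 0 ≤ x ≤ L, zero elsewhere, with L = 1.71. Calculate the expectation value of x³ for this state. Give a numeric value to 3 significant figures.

⟨x³⟩ = ∫ x³·|Ψ|² dx / ∫|Ψ|² dx (integrals over the domain).
On 0 ≤ x ≤ L (j ≠ l): ∫sin²(jπx/L) dx = L/2, ∫sin(jπx/L)·sin(lπx/L) dx = 0; diagonal moments ∫x·sin²(jπx/L) dx = L²/4, ∫x²·sin²(jπx/L) dx = L³·(1/6 − 1/(4j²π²)); cross terms ∫x·sin(jπx/L)·sin(lπx/L) dx = 0 for j + l even and −4jlL²/(π²(j² − l²)²) for j + l odd, ∫x²·sin(jπx/L)·sin(lπx/L) dx = (−1)^(j+l)·4jlL³/(π²(j² − l²)²); higher powers the same way via product-to-sum and parts.
State is unnormalized: ∫|Ψ|² dx = 8.8504, and ∫Ψ*·x³·Ψ dx = 15.540, so ⟨x³⟩ = 15.540 / 8.8504.
⟨x³⟩ = 1.7558.

1.76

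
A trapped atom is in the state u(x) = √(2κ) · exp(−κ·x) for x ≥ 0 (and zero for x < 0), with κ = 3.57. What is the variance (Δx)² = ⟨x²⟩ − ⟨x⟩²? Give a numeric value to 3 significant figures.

0.0196

Compute ⟨x⟩ and ⟨x²⟩ separately, then (Δx)² = ⟨x²⟩ − ⟨x⟩².
Every integrand reduces to terms xʲ·e^(−2κx) on [0, ∞); use ∫₀^∞ xʲ·e^(−2κx) dx = j!/(2κ)^(j+1).
⟨x⟩ = 0.14006 and ⟨x²⟩ = 0.039231.
(Δx)² = 0.039231 − (0.14006)² = 0.019616.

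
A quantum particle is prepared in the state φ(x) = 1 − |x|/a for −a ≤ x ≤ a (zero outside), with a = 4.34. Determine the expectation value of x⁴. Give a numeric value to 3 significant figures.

⟨x⁴⟩ = ∫ x⁴·|φ|² dx / ∫|φ|² dx (integrals over the domain).
φ is even, so ∫ over [−a, a] = 2∫₀ᵃ with φ = 1 − x/a there: ∫₀ᵃ (1 − x/a)² dx = a/3, ∫₀ᵃ x²(1 − x/a)² dx = a³/30, ∫₀ᵃ x⁴(1 − x/a)² dx = a⁵/105.
State is unnormalized: ∫|φ|² dx = 2.8933, and ∫φ*·x⁴·φ dx = 29.328, so ⟨x⁴⟩ = 29.328 / 2.8933.
⟨x⁴⟩ = 10.137.

10.1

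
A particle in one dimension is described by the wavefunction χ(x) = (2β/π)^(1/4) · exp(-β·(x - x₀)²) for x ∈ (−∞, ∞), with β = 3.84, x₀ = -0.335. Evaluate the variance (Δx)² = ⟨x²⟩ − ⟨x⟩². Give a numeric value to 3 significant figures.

0.0651

Compute ⟨x⟩ and ⟨x²⟩ separately, then (Δx)² = ⟨x²⟩ − ⟨x⟩².
Gaussian moments (u = x − x₀): ∫u^(2j)·e^(−2βu²) du = (2j−1)!!/(4β)^j · √(π/(2β)), odd powers integrate to 0; here √(π/(2β)) = 0.63958.
⟨x⟩ = -0.33500 and ⟨x²⟩ = 0.17733.
(Δx)² = 0.17733 − (-0.33500)² = 0.065104.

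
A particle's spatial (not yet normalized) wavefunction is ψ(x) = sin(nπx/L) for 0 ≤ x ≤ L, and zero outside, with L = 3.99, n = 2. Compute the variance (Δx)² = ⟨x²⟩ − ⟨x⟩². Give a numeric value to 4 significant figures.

1.125

Compute ⟨x⟩ and ⟨x²⟩ separately, then (Δx)² = ⟨x²⟩ − ⟨x⟩².
With sin²θ = (1 − cos2θ)/2 on 0 ≤ x ≤ L: ∫sin²(nπx/L) dx = L/2, ∫x·sin²(nπx/L) dx = L²/4, ∫x²·sin²(nπx/L) dx = L³·(1/6 − 1/(4n²π²)); higher powers xᵏ the same way, integrating xᵏ·cos(2nπx/L) by parts.
Normalization: ∫|ψ|² dx = 1.9950.
⟨x⟩ = 1.9950 and ⟨x²⟩ = 5.1051.
(Δx)² = 5.1051 − (1.9950)² = 1.1250.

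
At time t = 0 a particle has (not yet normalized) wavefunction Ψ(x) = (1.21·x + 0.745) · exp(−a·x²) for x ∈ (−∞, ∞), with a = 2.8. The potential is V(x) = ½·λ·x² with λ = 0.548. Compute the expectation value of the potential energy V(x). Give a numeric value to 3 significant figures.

⟨V⟩ = ∫ V(x)·|Ψ|² dx / ∫|Ψ|² dx.
Expand each integrand as polynomial × e^(−2ax²) and use ∫x^(2j)·e^(−2ax²) dx = (2j−1)!!/(4a)^j · √(π/(2a)), odd powers → 0; here √(π/(2a)) = 0.74900.
State is unnormalized: ∫|Ψ|² dx = 0.51362, and ∫Ψ*·V(x)·Ψ dx = 0.017356, so ⟨V⟩ = 0.017356 / 0.51362.
⟨V⟩ = 0.033791.

0.0338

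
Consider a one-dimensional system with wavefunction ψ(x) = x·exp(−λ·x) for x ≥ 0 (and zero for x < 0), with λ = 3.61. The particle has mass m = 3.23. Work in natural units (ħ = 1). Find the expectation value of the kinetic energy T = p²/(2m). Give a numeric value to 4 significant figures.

2.017

T = −(ħ²/2m) d²/dx², so ⟨T⟩ = −(ħ²/2m) ∫ ψ*·ψ'' dx / ∫|ψ|² dx; with m = 3.23.
Differentiate x·exp(−λ·x) with the product rule; every integrand then reduces to terms xʲ·e^(−2λx) on [0, ∞), with ∫₀^∞ xʲ·e^(−2λx) dx = j!/(2λ)^(j+1).
State is unnormalized: ∫|ψ|² dx = 0.0053140, and ∫ψ*·(−ħ²/2m · ψ'') dx = 0.010720, so ⟨T⟩ = 0.010720 / 0.0053140.
⟨T⟩ = 2.0174.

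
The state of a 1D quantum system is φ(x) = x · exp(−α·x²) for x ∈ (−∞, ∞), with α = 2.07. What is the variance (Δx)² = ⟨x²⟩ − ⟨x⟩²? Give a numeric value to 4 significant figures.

0.3623

Compute ⟨x⟩ and ⟨x²⟩ separately, then (Δx)² = ⟨x²⟩ − ⟨x⟩².
Expand each integrand as polynomial × e^(−2αx²) and use ∫x^(2j)·e^(−2αx²) dx = (2j−1)!!/(4α)^j · √(π/(2α)), odd powers → 0; here √(π/(2α)) = 0.87111.
Normalization: ∫|φ|² dx = 0.10521.
⟨x⟩ = 0.0000 and ⟨x²⟩ = 0.36232.
(Δx)² = 0.36232 − (0.0000)² = 0.36232.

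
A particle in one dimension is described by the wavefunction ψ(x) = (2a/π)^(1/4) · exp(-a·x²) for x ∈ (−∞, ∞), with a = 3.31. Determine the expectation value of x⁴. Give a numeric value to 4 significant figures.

0.01711

⟨x⁴⟩ = ∫ x⁴·|ψ|² dx (integrals over the domain).
Gaussian moments: ∫x^(2j)·e^(−2ax²) dx = (2j−1)!!/(4a)^j · √(π/(2a)), odd powers integrate to 0; here √(π/(2a)) = 0.68888.
⟨x⁴⟩ = 0.017114.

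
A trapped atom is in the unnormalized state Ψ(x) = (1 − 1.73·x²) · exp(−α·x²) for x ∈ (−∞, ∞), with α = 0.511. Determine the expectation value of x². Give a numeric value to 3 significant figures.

⟨x²⟩ = ∫ x²·|Ψ|² dx / ∫|Ψ|² dx (integrals over the domain).
Expand each integrand as polynomial × e^(−2αx²) and use ∫x^(2j)·e^(−2αx²) dx = (2j−1)!!/(4α)^j · √(π/(2α)), odd powers → 0; here √(π/(2α)) = 1.7533.
State is unnormalized: ∫|Ψ|² dx = 2.5533, and ∫Ψ*·x²·Ψ dx = 5.7188, so ⟨x²⟩ = 5.7188 / 2.5533.
⟨x²⟩ = 2.2398.

2.24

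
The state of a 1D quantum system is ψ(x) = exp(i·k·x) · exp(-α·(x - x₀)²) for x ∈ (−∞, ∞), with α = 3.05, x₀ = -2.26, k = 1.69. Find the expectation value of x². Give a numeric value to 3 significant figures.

5.19

⟨x²⟩ = ∫ x²·|ψ|² dx / ∫|ψ|² dx (integrals over the domain).
Gaussian moments (u = x − x₀): ∫u^(2j)·e^(−2αu²) du = (2j−1)!!/(4α)^j · √(π/(2α)), odd powers integrate to 0; here √(π/(2α)) = 0.71765.
State is unnormalized: ∫|ψ|² dx = 0.71765, and ∫ψ*·x²·ψ dx = 3.7243, so ⟨x²⟩ = 3.7243 / 0.71765.
⟨x²⟩ = 5.1896.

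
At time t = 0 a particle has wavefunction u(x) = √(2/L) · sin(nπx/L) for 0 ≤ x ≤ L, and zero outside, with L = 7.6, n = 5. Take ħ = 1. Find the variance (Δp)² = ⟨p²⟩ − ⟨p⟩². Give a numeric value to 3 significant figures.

4.27

Compute ⟨p⟩ and ⟨p²⟩ separately; (Δp)² = ⟨p²⟩ − ⟨p⟩².
d/dx sin(nπx/L) = (nπ/L)·cos(nπx/L) and d²/dx² sin(nπx/L) = −(nπ/L)²·sin(nπx/L); on 0 ≤ x ≤ L, ∫sin²(nπx/L) dx = L/2 and ∫sin(nπx/L)·cos(nπx/L) dx = 0.
⟨p⟩ = 0.0000 and ⟨p²⟩ = 4.2718.
(Δp)² = 4.2718 − (0.0000)² = 4.2718.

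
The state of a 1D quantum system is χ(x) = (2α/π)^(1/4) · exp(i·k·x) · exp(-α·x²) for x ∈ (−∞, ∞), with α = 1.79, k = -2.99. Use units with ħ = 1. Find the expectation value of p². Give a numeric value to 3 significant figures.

10.7

p² χ = −ħ² d²χ/dx²; ⟨p²⟩ = −ħ² ∫ χ*·χ'' dx.
Gaussian moments: ∫x^(2j)·e^(−2αx²) dx = (2j−1)!!/(4α)^j · √(π/(2α)), odd powers integrate to 0; here √(π/(2α)) = 0.93677. Derivatives: χ′ = (ik − 2αx)·χ, χ″ = ((ik − 2αx)² − 2α)·χ; the odd-in-x pieces drop out.
⟨p²⟩ = 10.730.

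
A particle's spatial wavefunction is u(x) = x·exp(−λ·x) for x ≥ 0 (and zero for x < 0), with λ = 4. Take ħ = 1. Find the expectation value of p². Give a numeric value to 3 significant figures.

16.0

p² u = −ħ² d²u/dx²; ⟨p²⟩ = −ħ² ∫ u*·u'' dx / ∫|u|² dx.
Differentiate x·exp(−λ·x) with the product rule; every integrand then reduces to terms xʲ·e^(−2λx) on [0, ∞), with ∫₀^∞ xʲ·e^(−2λx) dx = j!/(2λ)^(j+1).
State is unnormalized: ∫|u|² dx = 0.0039063, and ∫u*·(−ħ² u'') dx = 0.062500, so ⟨p²⟩ = 0.062500 / 0.0039063.
⟨p²⟩ = 16.000.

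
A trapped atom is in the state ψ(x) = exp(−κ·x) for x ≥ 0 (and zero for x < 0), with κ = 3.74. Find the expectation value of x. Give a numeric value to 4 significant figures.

⟨x⟩ = ∫ x·|ψ|² dx / ∫|ψ|² dx (integrals over the domain).
Every integrand reduces to terms xʲ·e^(−2κx) on [0, ∞); use ∫₀^∞ xʲ·e^(−2κx) dx = j!/(2κ)^(j+1).
State is unnormalized: ∫|ψ|² dx = 0.13369, and ∫ψ*·x·ψ dx = 0.017873, so ⟨x⟩ = 0.017873 / 0.13369.
⟨x⟩ = 0.13369.

0.1337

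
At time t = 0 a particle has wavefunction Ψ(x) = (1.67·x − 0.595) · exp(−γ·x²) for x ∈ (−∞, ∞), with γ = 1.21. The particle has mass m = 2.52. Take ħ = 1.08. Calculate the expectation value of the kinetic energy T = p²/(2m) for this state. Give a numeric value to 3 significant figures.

0.627

T = −(ħ²/2m) d²/dx², so ⟨T⟩ = −(ħ²/2m) ∫ Ψ*·Ψ'' dx / ∫|Ψ|² dx; with m = 2.52.
Expand each integrand as polynomial × e^(−2γx²) and use ∫x^(2j)·e^(−2γx²) dx = (2j−1)!!/(4γ)^j · √(π/(2γ)), odd powers → 0; here √(π/(2γ)) = 1.1394. Differentiate with the product rule, d/dx e^(−γx²) = −2γx·e^(−γx²).
State is unnormalized: ∫|Ψ|² dx = 1.0599, and ∫Ψ*·(−ħ²/2m · Ψ'') dx = 0.66450, so ⟨T⟩ = 0.66450 / 1.0599.
⟨T⟩ = 0.62694.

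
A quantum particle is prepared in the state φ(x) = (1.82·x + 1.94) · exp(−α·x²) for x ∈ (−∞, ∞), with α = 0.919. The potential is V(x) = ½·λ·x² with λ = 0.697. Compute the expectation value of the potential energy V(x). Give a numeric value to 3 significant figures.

⟨V⟩ = ∫ V(x)·|φ|² dx / ∫|φ|² dx.
Expand each integrand as polynomial × e^(−2αx²) and use ∫x^(2j)·e^(−2αx²) dx = (2j−1)!!/(4α)^j · √(π/(2α)), odd powers → 0; here √(π/(2α)) = 1.3074.
State is unnormalized: ∫|φ|² dx = 6.0985, and ∫φ*·V(x)·φ dx = 0.80154, so ⟨V⟩ = 0.80154 / 6.0985.
⟨V⟩ = 0.13143.

0.131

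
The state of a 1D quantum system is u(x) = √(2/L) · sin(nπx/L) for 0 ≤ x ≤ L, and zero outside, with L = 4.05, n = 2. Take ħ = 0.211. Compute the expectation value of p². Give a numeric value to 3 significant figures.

0.107

p² u = −ħ² d²u/dx²; ⟨p²⟩ = −ħ² ∫ u*·u'' dx.
d/dx sin(nπx/L) = (nπ/L)·cos(nπx/L) and d²/dx² sin(nπx/L) = −(nπ/L)²·sin(nπx/L); on 0 ≤ x ≤ L, ∫sin²(nπx/L) dx = L/2 and ∫sin(nπx/L)·cos(nπx/L) dx = 0.
⟨p²⟩ = 0.10716.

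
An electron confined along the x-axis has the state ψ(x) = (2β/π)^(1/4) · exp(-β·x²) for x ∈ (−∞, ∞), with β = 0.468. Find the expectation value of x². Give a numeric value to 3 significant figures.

0.534

⟨x²⟩ = ∫ x²·|ψ|² dx (integrals over the domain).
Gaussian moments: ∫x^(2j)·e^(−2βx²) dx = (2j−1)!!/(4β)^j · √(π/(2β)), odd powers integrate to 0; here √(π/(2β)) = 1.8320.
⟨x²⟩ = 0.53419.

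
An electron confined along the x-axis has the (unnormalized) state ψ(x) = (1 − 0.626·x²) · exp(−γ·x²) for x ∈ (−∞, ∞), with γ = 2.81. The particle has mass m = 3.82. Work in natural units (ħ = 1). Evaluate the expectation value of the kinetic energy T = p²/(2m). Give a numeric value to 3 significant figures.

0.464

T = −(ħ²/2m) d²/dx², so ⟨T⟩ = −(ħ²/2m) ∫ ψ*·ψ'' dx / ∫|ψ|² dx; with m = 3.82.
Expand each integrand as polynomial × e^(−2γx²) and use ∫x^(2j)·e^(−2γx²) dx = (2j−1)!!/(4γ)^j · √(π/(2γ)), odd powers → 0; here √(π/(2γ)) = 0.74766. Differentiate with the product rule, d/dx e^(−γx²) = −2γx·e^(−γx²).
State is unnormalized: ∫|ψ|² dx = 0.67134, and ∫ψ*·(−ħ²/2m · ψ'') dx = 0.31159, so ⟨T⟩ = 0.31159 / 0.67134.
⟨T⟩ = 0.46414.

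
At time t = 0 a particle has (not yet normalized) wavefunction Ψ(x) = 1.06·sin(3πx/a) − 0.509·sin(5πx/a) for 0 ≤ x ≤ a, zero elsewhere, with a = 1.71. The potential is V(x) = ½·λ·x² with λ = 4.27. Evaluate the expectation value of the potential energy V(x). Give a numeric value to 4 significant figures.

⟨V⟩ = ∫ V(x)·|Ψ|² dx / ∫|Ψ|² dx.
On 0 ≤ x ≤ a (j ≠ l): ∫sin²(jπx/a) dx = a/2, ∫sin(jπx/a)·sin(lπx/a) dx = 0; diagonal moments ∫x·sin²(jπx/a) dx = a²/4, ∫x²·sin²(jπx/a) dx = a³·(1/6 − 1/(4j²π²)); cross terms ∫x·sin(jπx/a)·sin(lπx/a) dx = 0 for j + l even and −4jla²/(π²(j² − l²)²) for j + l odd, ∫x²·sin(jπx/a)·sin(lπx/a) dx = (−1)^(j+l)·4jla³/(π²(j² − l²)²); higher powers the same way via product-to-sum and parts.
State is unnormalized: ∫|Ψ|² dx = 1.1822, and ∫Ψ*·V(x)·Ψ dx = 2.1500, so ⟨V⟩ = 2.1500 / 1.1822.
⟨V⟩ = 1.8187.

1.819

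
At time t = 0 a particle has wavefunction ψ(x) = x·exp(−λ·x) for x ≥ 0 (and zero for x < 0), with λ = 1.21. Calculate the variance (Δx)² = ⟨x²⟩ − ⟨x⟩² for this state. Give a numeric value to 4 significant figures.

Compute ⟨x⟩ and ⟨x²⟩ separately, then (Δx)² = ⟨x²⟩ − ⟨x⟩².
Every integrand reduces to terms xʲ·e^(−2λx) on [0, ∞); use ∫₀^∞ xʲ·e^(−2λx) dx = j!/(2λ)^(j+1).
Normalization: ∫|ψ|² dx = 0.14112.
⟨x⟩ = 1.2397 and ⟨x²⟩ = 2.0490.
(Δx)² = 2.0490 − (1.2397)² = 0.51226.

0.5123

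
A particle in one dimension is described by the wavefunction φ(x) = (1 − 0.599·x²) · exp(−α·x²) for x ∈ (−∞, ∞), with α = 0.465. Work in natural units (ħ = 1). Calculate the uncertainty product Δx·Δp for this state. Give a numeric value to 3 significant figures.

0.911

Δx = √(⟨x²⟩−⟨x⟩²), Δp = √(⟨p²⟩−⟨p⟩²).
Expand each integrand as polynomial × e^(−2αx²) and use ∫x^(2j)·e^(−2αx²) dx = (2j−1)!!/(4α)^j · √(π/(2α)), odd powers → 0; here √(π/(2α)) = 1.8379. Differentiate with the product rule, d/dx e^(−αx²) = −2αx·e^(−αx²).
Normalization: ∫|φ|² dx = 1.2260.
⟨x⟩ = 0.0000, ⟨x²⟩ = 0.50247 ⇒ Δx = 0.70885.
⟨p⟩ = 0.0000, ⟨p²⟩ = 1.6522 ⇒ Δp = 1.2854.
Δx·Δp = 0.91113.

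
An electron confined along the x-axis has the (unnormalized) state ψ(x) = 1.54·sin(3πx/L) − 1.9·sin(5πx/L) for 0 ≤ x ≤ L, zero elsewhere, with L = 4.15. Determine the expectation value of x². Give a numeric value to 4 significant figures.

⟨x²⟩ = ∫ x²·|ψ|² dx / ∫|ψ|² dx (integrals over the domain).
On 0 ≤ x ≤ L (j ≠ l): ∫sin²(jπx/L) dx = L/2, ∫sin(jπx/L)·sin(lπx/L) dx = 0; diagonal moments ∫x·sin²(jπx/L) dx = L²/4, ∫x²·sin²(jπx/L) dx = L³·(1/6 − 1/(4j²π²)); cross terms ∫x·sin(jπx/L)·sin(lπx/L) dx = 0 for j + l even and −4jlL²/(π²(j² − l²)²) for j + l odd, ∫x²·sin(jπx/L)·sin(lπx/L) dx = (−1)^(j+l)·4jlL³/(π²(j² − l²)²); higher powers the same way via product-to-sum and parts.
State is unnormalized: ∫|ψ|² dx = 12.412, and ∫ψ*·x²·ψ dx = 60.583, so ⟨x²⟩ = 60.583 / 12.412.
⟨x²⟩ = 4.8811.

4.881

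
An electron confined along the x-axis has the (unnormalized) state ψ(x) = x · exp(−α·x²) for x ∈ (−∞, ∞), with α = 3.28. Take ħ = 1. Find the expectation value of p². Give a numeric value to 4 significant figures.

9.840

p² ψ = −ħ² d²ψ/dx²; ⟨p²⟩ = −ħ² ∫ ψ*·ψ'' dx / ∫|ψ|² dx.
Expand each integrand as polynomial × e^(−2αx²) and use ∫x^(2j)·e^(−2αx²) dx = (2j−1)!!/(4α)^j · √(π/(2α)), odd powers → 0; here √(π/(2α)) = 0.69203. Differentiate with the product rule, d/dx e^(−αx²) = −2αx·e^(−αx²).
State is unnormalized: ∫|ψ|² dx = 0.052746, and ∫ψ*·(−ħ² ψ'') dx = 0.51902, so ⟨p²⟩ = 0.51902 / 0.052746.
⟨p²⟩ = 9.8400.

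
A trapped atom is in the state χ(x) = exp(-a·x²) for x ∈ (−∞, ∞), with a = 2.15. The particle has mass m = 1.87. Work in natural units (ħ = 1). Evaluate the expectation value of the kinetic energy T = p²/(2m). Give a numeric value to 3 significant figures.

T = −(ħ²/2m) d²/dx², so ⟨T⟩ = −(ħ²/2m) ∫ χ*·χ'' dx / ∫|χ|² dx; with m = 1.87.
Gaussian moments: ∫x^(2j)·e^(−2ax²) dx = (2j−1)!!/(4a)^j · √(π/(2a)), odd powers integrate to 0; here √(π/(2a)) = 0.85475. Derivatives: d/dx e^(−ax²) = −2ax·e^(−ax²), d²/dx² e^(−ax²) = (4a²x² − 2a)·e^(−ax²).
State is unnormalized: ∫|χ|² dx = 0.85475, and ∫χ*·(−ħ²/2m · χ'') dx = 0.49137, so ⟨T⟩ = 0.49137 / 0.85475.
⟨T⟩ = 0.57487.

0.575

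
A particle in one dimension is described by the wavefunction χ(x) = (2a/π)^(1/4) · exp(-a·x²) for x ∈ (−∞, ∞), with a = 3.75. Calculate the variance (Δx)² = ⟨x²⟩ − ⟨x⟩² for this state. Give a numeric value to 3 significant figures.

Compute ⟨x⟩ and ⟨x²⟩ separately, then (Δx)² = ⟨x²⟩ − ⟨x⟩².
Gaussian moments: ∫x^(2j)·e^(−2ax²) dx = (2j−1)!!/(4a)^j · √(π/(2a)), odd powers integrate to 0; here √(π/(2a)) = 0.64721.
⟨x⟩ = 0.0000 and ⟨x²⟩ = 0.066667.
(Δx)² = 0.066667 − (0.0000)² = 0.066667.

0.0667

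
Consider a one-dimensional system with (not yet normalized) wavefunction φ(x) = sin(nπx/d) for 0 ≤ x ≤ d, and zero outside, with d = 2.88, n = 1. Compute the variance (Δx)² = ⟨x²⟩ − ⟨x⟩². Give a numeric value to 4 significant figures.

0.2710

Compute ⟨x⟩ and ⟨x²⟩ separately, then (Δx)² = ⟨x²⟩ − ⟨x⟩².
With sin²θ = (1 − cos2θ)/2 on 0 ≤ x ≤ d: ∫sin²(nπx/d) dx = d/2, ∫x·sin²(nπx/d) dx = d²/4, ∫x²·sin²(nπx/d) dx = d³·(1/6 − 1/(4n²π²)); higher powers xᵏ the same way, integrating xᵏ·cos(2nπx/d) by parts.
Normalization: ∫|φ|² dx = 1.4400.
⟨x⟩ = 1.4400 and ⟨x²⟩ = 2.3446.
(Δx)² = 2.3446 − (1.4400)² = 0.27100.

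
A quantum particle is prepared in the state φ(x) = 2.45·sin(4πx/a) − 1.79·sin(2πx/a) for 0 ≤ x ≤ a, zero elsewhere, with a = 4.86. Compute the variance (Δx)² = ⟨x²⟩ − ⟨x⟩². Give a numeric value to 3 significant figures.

Compute ⟨x⟩ and ⟨x²⟩ separately, then (Δx)² = ⟨x²⟩ − ⟨x⟩².
On 0 ≤ x ≤ a (j ≠ l): ∫sin²(jπx/a) dx = a/2, ∫sin(jπx/a)·sin(lπx/a) dx = 0; diagonal moments ∫x·sin²(jπx/a) dx = a²/4, ∫x²·sin²(jπx/a) dx = a³·(1/6 − 1/(4j²π²)); cross terms ∫x·sin(jπx/a)·sin(lπx/a) dx = 0 for j + l even and −4jla²/(π²(j² − l²)²) for j + l odd, ∫x²·sin(jπx/a)·sin(lπx/a) dx = (−1)^(j+l)·4jla³/(π²(j² − l²)²); higher powers the same way via product-to-sum and parts.
Normalization: ∫|φ|² dx = 22.372.
⟨x⟩ = 2.4300 and ⟨x²⟩ = 6.7070.
(Δx)² = 6.7070 − (2.4300)² = 0.80213.

0.802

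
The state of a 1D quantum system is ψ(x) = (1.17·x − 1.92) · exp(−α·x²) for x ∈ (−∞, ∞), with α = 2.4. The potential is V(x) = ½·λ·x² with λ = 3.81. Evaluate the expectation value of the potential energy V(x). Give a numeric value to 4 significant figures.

0.2132

⟨V⟩ = ∫ V(x)·|ψ|² dx / ∫|ψ|² dx.
Expand each integrand as polynomial × e^(−2αx²) and use ∫x^(2j)·e^(−2αx²) dx = (2j−1)!!/(4α)^j · √(π/(2α)), odd powers → 0; here √(π/(2α)) = 0.80901.
State is unnormalized: ∫|ψ|² dx = 3.0977, and ∫ψ*·V(x)·ψ dx = 0.66048, so ⟨V⟩ = 0.66048 / 3.0977.
⟨V⟩ = 0.21322.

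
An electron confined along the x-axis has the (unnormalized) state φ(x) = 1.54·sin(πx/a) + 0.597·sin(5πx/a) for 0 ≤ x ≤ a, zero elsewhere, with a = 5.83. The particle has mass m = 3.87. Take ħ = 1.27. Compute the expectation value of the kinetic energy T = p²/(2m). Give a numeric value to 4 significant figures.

0.2502

T = −(ħ²/2m) d²/dx², so ⟨T⟩ = −(ħ²/2m) ∫ φ*·φ'' dx / ∫|φ|² dx; with m = 3.87.
d²/dx² sin(jπx/a) = −(jπ/a)²·sin(jπx/a); on 0 ≤ x ≤ a, ∫sin²(jπx/a) dx = a/2 and ∫sin(jπx/a)·sin(lπx/a) dx = 0 for j ≠ l, so only diagonal terms survive in ∫|φ|² and ∫φ·φ″; ∫φ·φ′ dx = [φ²/2] between the walls = 0.
State is unnormalized: ∫|φ|² dx = 7.9521, and ∫φ*·(−ħ²/2m · φ'') dx = 1.9900, so ⟨T⟩ = 1.9900 / 7.9521.
⟨T⟩ = 0.25024.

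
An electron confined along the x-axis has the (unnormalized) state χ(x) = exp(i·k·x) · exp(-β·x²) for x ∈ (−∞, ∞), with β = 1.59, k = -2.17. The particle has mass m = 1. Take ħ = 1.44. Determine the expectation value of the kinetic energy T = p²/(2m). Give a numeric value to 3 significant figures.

6.53

T = −(ħ²/2m) d²/dx², so ⟨T⟩ = −(ħ²/2m) ∫ χ*·χ'' dx / ∫|χ|² dx; with m = 1.
Gaussian moments: ∫x^(2j)·e^(−2βx²) dx = (2j−1)!!/(4β)^j · √(π/(2β)), odd powers integrate to 0; here √(π/(2β)) = 0.99394. Derivatives: χ′ = (ik − 2βx)·χ, χ″ = ((ik − 2βx)² − 2β)·χ; the odd-in-x pieces drop out.
State is unnormalized: ∫|χ|² dx = 0.99394, and ∫χ*·(−ħ²/2m · χ'') dx = 6.4911, so ⟨T⟩ = 6.4911 / 0.99394.
⟨T⟩ = 6.5307.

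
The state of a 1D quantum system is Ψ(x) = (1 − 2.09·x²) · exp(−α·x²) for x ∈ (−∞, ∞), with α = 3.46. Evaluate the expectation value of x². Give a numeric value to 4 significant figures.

⟨x²⟩ = ∫ x²·|Ψ|² dx / ∫|Ψ|² dx (integrals over the domain).
Expand each integrand as polynomial × e^(−2αx²) and use ∫x^(2j)·e^(−2αx²) dx = (2j−1)!!/(4α)^j · √(π/(2α)), odd powers → 0; here √(π/(2α)) = 0.67379.
State is unnormalized: ∫|Ψ|² dx = 0.51638, and ∫Ψ*·x²·Ψ dx = 0.021226, so ⟨x²⟩ = 0.021226 / 0.51638.
⟨x²⟩ = 0.041105.

0.04111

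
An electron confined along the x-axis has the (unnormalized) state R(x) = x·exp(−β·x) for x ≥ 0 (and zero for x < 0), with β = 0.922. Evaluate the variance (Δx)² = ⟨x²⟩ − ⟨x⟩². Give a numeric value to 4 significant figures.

Compute ⟨x⟩ and ⟨x²⟩ separately, then (Δx)² = ⟨x²⟩ − ⟨x⟩².
Every integrand reduces to terms xʲ·e^(−2βx) on [0, ∞); use ∫₀^∞ xʲ·e^(−2βx) dx = j!/(2β)^(j+1).
Normalization: ∫|R|² dx = 0.31897.
⟨x⟩ = 1.6269 and ⟨x²⟩ = 3.5291.
(Δx)² = 3.5291 − (1.6269)² = 0.88227.

0.8823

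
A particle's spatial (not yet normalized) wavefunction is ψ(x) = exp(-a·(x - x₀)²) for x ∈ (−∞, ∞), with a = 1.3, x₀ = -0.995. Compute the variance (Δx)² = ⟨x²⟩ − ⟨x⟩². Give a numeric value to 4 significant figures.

Compute ⟨x⟩ and ⟨x²⟩ separately, then (Δx)² = ⟨x²⟩ − ⟨x⟩².
Gaussian moments (u = x − x₀): ∫u^(2j)·e^(−2au²) du = (2j−1)!!/(4a)^j · √(π/(2a)), odd powers integrate to 0; here √(π/(2a)) = 1.0992.
Normalization: ∫|ψ|² dx = 1.0992.
⟨x⟩ = -0.99500 and ⟨x²⟩ = 1.1823.
(Δx)² = 1.1823 − (-0.99500)² = 0.19231.

0.1923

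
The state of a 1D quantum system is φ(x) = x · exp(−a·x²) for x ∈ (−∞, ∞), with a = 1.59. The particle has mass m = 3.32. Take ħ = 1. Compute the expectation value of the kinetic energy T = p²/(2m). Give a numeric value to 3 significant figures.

0.718

T = −(ħ²/2m) d²/dx², so ⟨T⟩ = −(ħ²/2m) ∫ φ*·φ'' dx / ∫|φ|² dx; with m = 3.32.
Expand each integrand as polynomial × e^(−2ax²) and use ∫x^(2j)·e^(−2ax²) dx = (2j−1)!!/(4a)^j · √(π/(2a)), odd powers → 0; here √(π/(2a)) = 0.99394. Differentiate with the product rule, d/dx e^(−ax²) = −2ax·e^(−ax²).
State is unnormalized: ∫|φ|² dx = 0.15628, and ∫φ*·(−ħ²/2m · φ'') dx = 0.11227, so ⟨T⟩ = 0.11227 / 0.15628.
⟨T⟩ = 0.71837.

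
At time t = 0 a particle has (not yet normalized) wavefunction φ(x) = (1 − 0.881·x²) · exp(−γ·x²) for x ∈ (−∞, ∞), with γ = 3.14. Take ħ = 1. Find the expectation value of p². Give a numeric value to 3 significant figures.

p² φ = −ħ² d²φ/dx²; ⟨p²⟩ = −ħ² ∫ φ*·φ'' dx / ∫|φ|² dx.
Expand each integrand as polynomial × e^(−2γx²) and use ∫x^(2j)·e^(−2γx²) dx = (2j−1)!!/(4γ)^j · √(π/(2γ)), odd powers → 0; here √(π/(2γ)) = 0.70729. Differentiate with the product rule, d/dx e^(−γx²) = −2γx·e^(−γx²).
State is unnormalized: ∫|φ|² dx = 0.61850, and ∫φ*·(−ħ² φ'') dx = 2.6089, so ⟨p²⟩ = 2.6089 / 0.61850.
⟨p²⟩ = 4.2181.

4.22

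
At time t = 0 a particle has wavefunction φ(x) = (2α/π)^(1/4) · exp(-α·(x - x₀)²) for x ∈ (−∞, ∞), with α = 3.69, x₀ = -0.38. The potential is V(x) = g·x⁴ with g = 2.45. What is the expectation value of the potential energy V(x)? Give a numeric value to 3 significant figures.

⟨V⟩ = ∫ V(x)·|φ|² dx.
Gaussian moments (u = x − x₀): ∫u^(2j)·e^(−2αu²) du = (2j−1)!!/(4α)^j · √(π/(2α)), odd powers integrate to 0; here √(π/(2α)) = 0.65245.
⟨V⟩ = 0.22864.

0.229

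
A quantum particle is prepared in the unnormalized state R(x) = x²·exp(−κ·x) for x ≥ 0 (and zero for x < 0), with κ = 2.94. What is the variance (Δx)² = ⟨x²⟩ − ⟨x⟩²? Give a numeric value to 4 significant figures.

Compute ⟨x⟩ and ⟨x²⟩ separately, then (Δx)² = ⟨x²⟩ − ⟨x⟩².
Every integrand reduces to terms xʲ·e^(−2κx) on [0, ∞); use ∫₀^∞ xʲ·e^(−2κx) dx = j!/(2κ)^(j+1).
Normalization: ∫|R|² dx = 0.0034145.
⟨x⟩ = 0.85034 and ⟨x²⟩ = 0.86769.
(Δx)² = 0.86769 − (0.85034)² = 0.14462.

0.1446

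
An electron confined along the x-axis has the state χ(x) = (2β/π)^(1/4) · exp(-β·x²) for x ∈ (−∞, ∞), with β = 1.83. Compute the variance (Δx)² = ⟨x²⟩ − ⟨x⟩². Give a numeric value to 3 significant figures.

Compute ⟨x⟩ and ⟨x²⟩ separately, then (Δx)² = ⟨x²⟩ − ⟨x⟩².
Gaussian moments: ∫x^(2j)·e^(−2βx²) dx = (2j−1)!!/(4β)^j · √(π/(2β)), odd powers integrate to 0; here √(π/(2β)) = 0.92648.
⟨x⟩ = 0.0000 and ⟨x²⟩ = 0.13661.
(Δx)² = 0.13661 − (0.0000)² = 0.13661.

0.137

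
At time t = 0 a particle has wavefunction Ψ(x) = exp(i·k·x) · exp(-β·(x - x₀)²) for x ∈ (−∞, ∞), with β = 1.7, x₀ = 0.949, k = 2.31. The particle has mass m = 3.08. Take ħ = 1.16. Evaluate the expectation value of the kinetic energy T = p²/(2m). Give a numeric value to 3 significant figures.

T = −(ħ²/2m) d²/dx², so ⟨T⟩ = −(ħ²/2m) ∫ Ψ*·Ψ'' dx / ∫|Ψ|² dx; with m = 3.08.
Gaussian moments (u = x − x₀): ∫u^(2j)·e^(−2βu²) du = (2j−1)!!/(4β)^j · √(π/(2β)), odd powers integrate to 0; here √(π/(2β)) = 0.96125. Derivatives: Ψ′ = (ik − 2βu)·Ψ, Ψ″ = ((ik − 2βu)² − 2β)·Ψ; the odd-in-u pieces drop out.
State is unnormalized: ∫|Ψ|² dx = 0.96125, and ∫Ψ*·(−ħ²/2m · Ψ'') dx = 1.4774, so ⟨T⟩ = 1.4774 / 0.96125.
⟨T⟩ = 1.5370.

1.54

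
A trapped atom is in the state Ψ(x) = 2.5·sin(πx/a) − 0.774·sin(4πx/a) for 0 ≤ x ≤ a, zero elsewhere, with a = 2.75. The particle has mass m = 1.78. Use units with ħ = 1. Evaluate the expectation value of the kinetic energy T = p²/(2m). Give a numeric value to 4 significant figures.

T = −(ħ²/2m) d²/dx², so ⟨T⟩ = −(ħ²/2m) ∫ Ψ*·Ψ'' dx / ∫|Ψ|² dx; with m = 1.78.
d²/dx² sin(jπx/a) = −(jπ/a)²·sin(jπx/a); on 0 ≤ x ≤ a, ∫sin²(jπx/a) dx = a/2 and ∫sin(jπx/a)·sin(lπx/a) dx = 0 for j ≠ l, so only diagonal terms survive in ∫|Ψ|² and ∫Ψ·Ψ″; ∫Ψ·Ψ′ dx = [Ψ²/2] between the walls = 0.
State is unnormalized: ∫|Ψ|² dx = 9.4175, and ∫Ψ*·(−ħ²/2m · Ψ'') dx = 7.9820, so ⟨T⟩ = 7.9820 / 9.4175.
⟨T⟩ = 0.84757.

0.8476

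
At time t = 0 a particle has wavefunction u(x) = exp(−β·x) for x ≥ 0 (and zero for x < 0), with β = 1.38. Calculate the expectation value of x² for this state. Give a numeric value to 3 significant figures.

⟨x²⟩ = ∫ x²·|u|² dx / ∫|u|² dx (integrals over the domain).
Every integrand reduces to terms xʲ·e^(−2βx) on [0, ∞); use ∫₀^∞ xʲ·e^(−2βx) dx = j!/(2β)^(j+1).
State is unnormalized: ∫|u|² dx = 0.36232, and ∫u*·x²·u dx = 0.095127, so ⟨x²⟩ = 0.095127 / 0.36232.
⟨x²⟩ = 0.26255.

0.263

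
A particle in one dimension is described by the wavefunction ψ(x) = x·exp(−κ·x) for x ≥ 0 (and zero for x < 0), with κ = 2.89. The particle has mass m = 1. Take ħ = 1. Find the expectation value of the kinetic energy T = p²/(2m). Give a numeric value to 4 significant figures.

T = −(ħ²/2m) d²/dx², so ⟨T⟩ = −(ħ²/2m) ∫ ψ*·ψ'' dx / ∫|ψ|² dx; with m = 1.
Differentiate x·exp(−κ·x) with the product rule; every integrand then reduces to terms xʲ·e^(−2κx) on [0, ∞), with ∫₀^∞ xʲ·e^(−2κx) dx = j!/(2κ)^(j+1).
State is unnormalized: ∫|ψ|² dx = 0.010357, and ∫ψ*·(−ħ²/2m · ψ'') dx = 0.043253, so ⟨T⟩ = 0.043253 / 0.010357.
⟨T⟩ = 4.1761.

4.176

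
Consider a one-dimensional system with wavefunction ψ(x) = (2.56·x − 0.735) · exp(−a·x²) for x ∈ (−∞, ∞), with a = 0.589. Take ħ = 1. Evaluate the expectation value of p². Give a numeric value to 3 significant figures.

p² ψ = −ħ² d²ψ/dx²; ⟨p²⟩ = −ħ² ∫ ψ*·ψ'' dx / ∫|ψ|² dx.
Expand each integrand as polynomial × e^(−2ax²) and use ∫x^(2j)·e^(−2ax²) dx = (2j−1)!!/(4a)^j · √(π/(2a)), odd powers → 0; here √(π/(2a)) = 1.6331. Differentiate with the product rule, d/dx e^(−ax²) = −2ax·e^(−ax²).
State is unnormalized: ∫|ψ|² dx = 5.4248, and ∫ψ*·(−ħ² ψ'') dx = 8.5464, so ⟨p²⟩ = 8.5464 / 5.4248.
⟨p²⟩ = 1.5754.

1.58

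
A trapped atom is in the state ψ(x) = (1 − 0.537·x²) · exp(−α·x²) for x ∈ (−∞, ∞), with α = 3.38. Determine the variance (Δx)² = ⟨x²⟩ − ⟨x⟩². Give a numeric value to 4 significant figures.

Compute ⟨x⟩ and ⟨x²⟩ separately, then (Δx)² = ⟨x²⟩ − ⟨x⟩².
Expand each integrand as polynomial × e^(−2αx²) and use ∫x^(2j)·e^(−2αx²) dx = (2j−1)!!/(4α)^j · √(π/(2α)), odd powers → 0; here √(π/(2α)) = 0.68171.
Normalization: ∫|ψ|² dx = 0.63079.
⟨x⟩ = 0.0000 and ⟨x²⟩ = 0.062778.
(Δx)² = 0.062778 − (0.0000)² = 0.062778.

0.06278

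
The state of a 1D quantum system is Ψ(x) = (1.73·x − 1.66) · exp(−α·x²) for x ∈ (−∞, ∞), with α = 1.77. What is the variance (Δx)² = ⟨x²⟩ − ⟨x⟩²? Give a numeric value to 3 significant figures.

Compute ⟨x⟩ and ⟨x²⟩ separately, then (Δx)² = ⟨x²⟩ − ⟨x⟩².
Expand each integrand as polynomial × e^(−2αx²) and use ∫x^(2j)·e^(−2αx²) dx = (2j−1)!!/(4α)^j · √(π/(2α)), odd powers → 0; here √(π/(2α)) = 0.94205.
Normalization: ∫|Ψ|² dx = 2.9941.
⟨x⟩ = -0.25524 and ⟨x²⟩ = 0.17881.
(Δx)² = 0.17881 − (-0.25524)² = 0.11367.

0.114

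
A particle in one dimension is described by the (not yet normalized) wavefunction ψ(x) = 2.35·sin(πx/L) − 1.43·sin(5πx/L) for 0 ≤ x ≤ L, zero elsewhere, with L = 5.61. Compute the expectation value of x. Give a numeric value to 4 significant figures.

2.805

⟨x⟩ = ∫ x·|ψ|² dx / ∫|ψ|² dx (integrals over the domain).
On 0 ≤ x ≤ L (j ≠ l): ∫sin²(jπx/L) dx = L/2, ∫sin(jπx/L)·sin(lπx/L) dx = 0; diagonal moments ∫x·sin²(jπx/L) dx = L²/4, ∫x²·sin²(jπx/L) dx = L³·(1/6 − 1/(4j²π²)); cross terms ∫x·sin(jπx/L)·sin(lπx/L) dx = 0 for j + l even and −4jlL²/(π²(j² − l²)²) for j + l odd, ∫x²·sin(jπx/L)·sin(lπx/L) dx = (−1)^(j+l)·4jlL³/(π²(j² − l²)²); higher powers the same way via product-to-sum and parts.
State is unnormalized: ∫|ψ|² dx = 21.227, and ∫ψ*·x·ψ dx = 59.540, so ⟨x⟩ = 59.540 / 21.227.
⟨x⟩ = 2.8050.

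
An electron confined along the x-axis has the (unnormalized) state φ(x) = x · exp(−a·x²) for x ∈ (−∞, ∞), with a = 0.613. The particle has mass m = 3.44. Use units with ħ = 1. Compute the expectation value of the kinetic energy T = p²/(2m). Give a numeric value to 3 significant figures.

0.267

T = −(ħ²/2m) d²/dx², so ⟨T⟩ = −(ħ²/2m) ∫ φ*·φ'' dx / ∫|φ|² dx; with m = 3.44.
Expand each integrand as polynomial × e^(−2ax²) and use ∫x^(2j)·e^(−2ax²) dx = (2j−1)!!/(4a)^j · √(π/(2a)), odd powers → 0; here √(π/(2a)) = 1.6008. Differentiate with the product rule, d/dx e^(−ax²) = −2ax·e^(−ax²).
State is unnormalized: ∫|φ|² dx = 0.65284, and ∫φ*·(−ħ²/2m · φ'') dx = 0.17450, so ⟨T⟩ = 0.17450 / 0.65284.
⟨T⟩ = 0.26730.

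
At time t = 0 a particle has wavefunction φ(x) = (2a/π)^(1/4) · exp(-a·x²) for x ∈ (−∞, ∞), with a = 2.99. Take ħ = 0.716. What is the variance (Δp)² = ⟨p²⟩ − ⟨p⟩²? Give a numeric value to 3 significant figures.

1.53

Compute ⟨p⟩ and ⟨p²⟩ separately; (Δp)² = ⟨p²⟩ − ⟨p⟩².
Gaussian moments: ∫x^(2j)·e^(−2ax²) dx = (2j−1)!!/(4a)^j · √(π/(2a)), odd powers integrate to 0; here √(π/(2a)) = 0.72481. Derivatives: d/dx e^(−ax²) = −2ax·e^(−ax²), d²/dx² e^(−ax²) = (4a²x² − 2a)·e^(−ax²).
⟨p⟩ = 0.0000 and ⟨p²⟩ = 1.5328.
(Δp)² = 1.5328 − (0.0000)² = 1.5328.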